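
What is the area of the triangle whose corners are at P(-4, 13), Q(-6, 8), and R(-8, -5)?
Using the coordinate formula: Area = (1/2)|x₁(y₂-y₃) + x₂(y₃-y₁) + x₃(y₁-y₂)|
Area = (1/2)|(-4)(8-(-5)) + (-6)((-5)-13) + (-8)(13-8)|
Area = (1/2)|(-4)*13 + (-6)*(-18) + (-8)*5|
Area = (1/2)|(-52) + 108 + (-40)|
Area = (1/2)*16 = 8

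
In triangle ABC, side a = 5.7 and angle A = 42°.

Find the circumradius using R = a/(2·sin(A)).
R = a/(2·sin(A)) = 5.7/(2·sin(42°))
R = 5.7/(2·0.669131) = 5.7/1.338261 = 4.259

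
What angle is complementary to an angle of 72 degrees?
Complementary angles sum to 90 degrees.
Other angle = 90 - 72
Other angle = 18 degrees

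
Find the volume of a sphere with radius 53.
Volume = (4/3) * pi * r³
Volume = (4/3) * pi * 53³
Volume = (4/3) * pi * 148877
Volume = 623614.52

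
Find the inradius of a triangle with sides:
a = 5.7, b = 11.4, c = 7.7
s = (a+b+c)/2 = (5.7+11.4+7.7)/2 = 12.4
Area = √(s(s-a)(s-b)(s-c)) = √(12.4·6.7·1·4.7) = 19.7605
r = Area/s = 19.7605/12.4 = 1.594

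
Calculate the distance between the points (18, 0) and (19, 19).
Using the distance formula: d = sqrt((x₂-x₁)² + (y₂-y₁)²)
dx = 19 - 18 = 1
dy = 19 - 0 = 19
d = sqrt(1² + 19²) = sqrt(1 + 361) = sqrt(362) = 19.03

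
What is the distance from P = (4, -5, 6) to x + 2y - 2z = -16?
d = |1(4) + 2(-5) + (-2)(6) - (-16)| / √(1² + 2² + (-2)²) = 2/√9 = 0.6667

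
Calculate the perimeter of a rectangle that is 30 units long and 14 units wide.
Perimeter = 2 * (length + width)
Perimeter = 2 * (30 + 14)
Perimeter = 2 * 44
Perimeter = 88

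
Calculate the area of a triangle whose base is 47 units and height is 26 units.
Area = (1/2) * base * height
Area = (1/2) * 47 * 26
Area = 611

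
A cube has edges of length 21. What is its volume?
Volume = s³
Volume = 21³
Volume = 9261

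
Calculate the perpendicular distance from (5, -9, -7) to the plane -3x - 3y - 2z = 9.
d = |(-3)(5) + (-3)(-9) + (-2)(-7) - (9)| / √((-3)² + (-3)² + (-2)²) = 17/√22 = 3.624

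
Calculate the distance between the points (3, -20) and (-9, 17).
Using the distance formula: d = sqrt((x₂-x₁)² + (y₂-y₁)²)
dx = (-9) - 3 = -12
dy = 17 - (-20) = 37
d = sqrt((-12)² + 37²) = sqrt(144 + 1369) = sqrt(1513) = 38.90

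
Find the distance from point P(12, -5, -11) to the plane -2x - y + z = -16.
d = |(-2)(12) + (-1)(-5) + 1(-11) - (-16)| / √((-2)² + (-1)² + 1²) = 14/√6 = 5.715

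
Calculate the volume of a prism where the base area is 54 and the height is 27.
Volume = base area * height
Volume = 54 * 27
Volume = 1458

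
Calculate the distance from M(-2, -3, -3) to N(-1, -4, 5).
d = √[(1)² + (-1)² + (8)²] = √66 = 8.124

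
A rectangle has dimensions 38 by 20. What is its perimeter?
Perimeter = 2 * (length + width)
Perimeter = 2 * (38 + 20)
Perimeter = 2 * 58
Perimeter = 116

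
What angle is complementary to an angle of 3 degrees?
Complementary angles sum to 90 degrees.
Other angle = 90 - 3
Other angle = 87 degrees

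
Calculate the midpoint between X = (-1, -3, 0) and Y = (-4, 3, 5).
Midpoint = ((-1-4)/2, (-3+3)/2, (0+5)/2) = (-2.5, 0, 2.5)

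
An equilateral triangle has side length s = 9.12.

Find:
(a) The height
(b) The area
(a) Height h = s·√3/2 = 9.12·√3/2 = 7.898
(b) Area = (√3/4)·s² = (√3/4)·9.12² = (√3/4)·83.1744 = 36.02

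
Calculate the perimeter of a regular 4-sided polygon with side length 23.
Perimeter = number of sides * side length
Perimeter = 4 * 23
Perimeter = 92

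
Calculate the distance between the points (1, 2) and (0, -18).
Using the distance formula: d = sqrt((x₂-x₁)² + (y₂-y₁)²)
dx = 0 - 1 = -1
dy = (-18) - 2 = -20
d = sqrt((-1)² + (-20)²) = sqrt(1 + 400) = sqrt(401) = 20.02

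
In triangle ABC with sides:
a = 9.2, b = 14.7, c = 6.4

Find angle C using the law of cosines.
cos(C) = (a² + b² - c²)/(2ab)
cos(C) = (9.2² + 14.7² - 6.4²)/(2·9.2·14.7) = 259.77/270.48 = 0.960404
C = arccos(0.960404) = 16.18°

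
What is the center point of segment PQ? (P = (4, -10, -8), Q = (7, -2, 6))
Midpoint = ((4+7)/2, (-10-2)/2, (-8+6)/2) = (5.5, -6, -1)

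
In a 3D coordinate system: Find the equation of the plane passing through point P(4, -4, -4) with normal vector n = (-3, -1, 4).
d = n·P = (-3)(4) + (-1)(-4) + (4)(-4) = -24
Plane: -3x - y + 4z = -24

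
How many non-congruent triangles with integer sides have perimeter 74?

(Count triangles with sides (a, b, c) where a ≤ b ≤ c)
With a ≤ b ≤ c and a + b + c = 74, the triangle inequality a + b > c gives c < 74/2, so c ≤ 36.
Iterate a from 1 to ⌊p/3⌋ = 24; for each a, b ranges from a to ⌊(p−a)/2⌋ with c = p − a − b, keeping only c ≥ b.
Triples: (2, 36, 36), (3, 35, 36), (4, 34, 36), …
Count = 114 triangles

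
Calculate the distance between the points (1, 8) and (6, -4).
Using the distance formula: d = sqrt((x₂-x₁)² + (y₂-y₁)²)
dx = 6 - 1 = 5
dy = (-4) - 8 = -12
d = sqrt(5² + (-12)²) = sqrt(25 + 144) = sqrt(169) = 13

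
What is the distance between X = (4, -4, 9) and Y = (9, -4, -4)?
d = √[(5)² + (0)² + (-13)²] = √194 = 13.93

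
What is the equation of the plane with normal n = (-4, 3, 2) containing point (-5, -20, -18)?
d = n·P = (-4)(-5) + (3)(-20) + (2)(-18) = -76
Plane: -4x + 3y + 2z = -76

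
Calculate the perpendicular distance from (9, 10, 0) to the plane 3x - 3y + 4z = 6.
d = |3(9) + (-3)(10) + 4(0) - (6)| / √(3² + (-3)² + 4²) = 9/√34 = 1.543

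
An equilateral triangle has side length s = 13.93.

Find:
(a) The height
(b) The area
(a) Height h = s·√3/2 = 13.93·√3/2 = 12.06
(b) Area = (√3/4)·s² = (√3/4)·13.93² = (√3/4)·194.045 = 84.02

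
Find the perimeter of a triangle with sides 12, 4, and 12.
Perimeter = sum of all sides
Perimeter = 12 + 4 + 12
Perimeter = 28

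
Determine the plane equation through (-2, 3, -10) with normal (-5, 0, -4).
d = n·P = (-5)(-2) + (0)(3) + (-4)(-10) = 50
Plane: -5x - 4z = 50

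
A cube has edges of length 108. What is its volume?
Volume = s³
Volume = 108³
Volume = 1259712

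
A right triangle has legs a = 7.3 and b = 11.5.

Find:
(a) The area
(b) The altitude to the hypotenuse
(a) Area = ½ab = ½·7.3·11.5 = 41.975
(b) Hypotenuse c = √(7.3² + 11.5²) = √185.54 = 13.6213
    Area = ½·c·h_c  →  h_c = 2·Area/c = 2·41.975/13.6213 = 6.163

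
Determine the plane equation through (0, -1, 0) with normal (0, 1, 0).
d = n·P = (0)(0) + (1)(-1) + (0)(0) = -1
Plane: y = -1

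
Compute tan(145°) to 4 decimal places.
tan(145 degrees) = -0.7002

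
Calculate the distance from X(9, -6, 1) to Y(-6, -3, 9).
d = √[(-15)² + (3)² + (8)²] = √298 = 17.26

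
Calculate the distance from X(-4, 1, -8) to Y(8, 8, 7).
d = √[(12)² + (7)² + (15)²] = √418 = 20.45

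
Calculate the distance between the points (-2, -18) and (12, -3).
Using the distance formula: d = sqrt((x₂-x₁)² + (y₂-y₁)²)
dx = 12 - (-2) = 14
dy = (-3) - (-18) = 15
d = sqrt(14² + 15²) = sqrt(196 + 225) = sqrt(421) = 20.52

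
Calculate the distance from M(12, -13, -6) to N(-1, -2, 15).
d = √[(-13)² + (11)² + (21)²] = √731 = 27.04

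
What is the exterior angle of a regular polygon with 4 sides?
Exterior angle of a regular n-gon = 360/n
Exterior angle = 360/4
Exterior angle = 90 degrees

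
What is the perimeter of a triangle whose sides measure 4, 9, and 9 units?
Perimeter = sum of all sides
Perimeter = 4 + 9 + 9
Perimeter = 22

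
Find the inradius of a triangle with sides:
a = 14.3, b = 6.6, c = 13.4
s = (a+b+c)/2 = (14.3+6.6+13.4)/2 = 17.15
Area = √(s(s-a)(s-b)(s-c)) = √(17.15·2.85·10.55·3.75) = 43.974
r = Area/s = 43.974/17.15 = 2.564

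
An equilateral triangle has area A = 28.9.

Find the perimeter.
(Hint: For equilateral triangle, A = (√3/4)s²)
A = (√3/4)s²  →  s² = 4A/√3 = 4·28.9/√3 = 66.7417
s = 8.16956
Perimeter = 3s = 24.51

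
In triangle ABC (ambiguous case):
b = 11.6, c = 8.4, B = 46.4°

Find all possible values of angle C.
sin(C)/c = sin(B)/b  →  sin(C) = c·sin(B)/b = 8.4·sin(46.4°)/11.6 = 0.524400
C₁ = arcsin(0.524400) = 31.63°,  C₂ = 180° - C₁ = 148.37°
Check C₂: A = 180° - 46.4° - 148.37° = -14.77° ≤ 0, rejected
C = 31.63° (one solution)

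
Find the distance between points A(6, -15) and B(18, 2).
Using the distance formula: d = sqrt((x₂-x₁)² + (y₂-y₁)²)
dx = 18 - 6 = 12
dy = 2 - (-15) = 17
d = sqrt(12² + 17²) = sqrt(144 + 289) = sqrt(433) = 20.81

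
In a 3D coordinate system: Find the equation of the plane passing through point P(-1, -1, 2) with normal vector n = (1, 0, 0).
d = n·P = (1)(-1) + (0)(-1) + (0)(2) = -1
Plane: x = -1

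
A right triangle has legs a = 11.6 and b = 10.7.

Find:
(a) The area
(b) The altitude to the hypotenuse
(a) Area = ½ab = ½·11.6·10.7 = 62.06
(b) Hypotenuse c = √(11.6² + 10.7²) = √249.05 = 15.7813
    Area = ½·c·h_c  →  h_c = 2·Area/c = 2·62.06/15.7813 = 7.865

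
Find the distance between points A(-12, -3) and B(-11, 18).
Using the distance formula: d = sqrt((x₂-x₁)² + (y₂-y₁)²)
dx = (-11) - (-12) = 1
dy = 18 - (-3) = 21
d = sqrt(1² + 21²) = sqrt(1 + 441) = sqrt(442) = 21.02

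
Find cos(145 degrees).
cos(145 degrees) = -0.8192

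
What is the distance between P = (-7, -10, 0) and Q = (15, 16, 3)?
d = √[(22)² + (26)² + (3)²] = √1169 = 34.19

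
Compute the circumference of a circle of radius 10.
Circumference = 2 * pi * r
Circumference = 2 * pi * 10
Circumference = 62.83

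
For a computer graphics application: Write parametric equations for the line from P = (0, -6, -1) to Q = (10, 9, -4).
Direction vector d = Q - P = (10, 15, -3)
x = 0 + 10t, y = -6 + 15t, z = -1 - 3t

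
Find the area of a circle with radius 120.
Area = pi * r²
Area = pi * 120²
Area = pi * 14400
Area = 45238.93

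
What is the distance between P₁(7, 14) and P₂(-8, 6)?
Using the distance formula: d = sqrt((x₂-x₁)² + (y₂-y₁)²)
dx = (-8) - 7 = -15
dy = 6 - 14 = -8
d = sqrt((-15)² + (-8)²) = sqrt(225 + 64) = sqrt(289) = 17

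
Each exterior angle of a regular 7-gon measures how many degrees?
Exterior angle of a regular n-gon = 360/n
Exterior angle = 360/7
Exterior angle = 51.43 degrees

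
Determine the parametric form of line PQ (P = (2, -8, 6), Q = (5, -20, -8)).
Direction vector d = Q - P = (3, -12, -14)
x = 2 + 3t, y = -8 - 12t, z = 6 - 14t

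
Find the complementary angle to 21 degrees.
Complementary angles sum to 90 degrees.
Other angle = 90 - 21
Other angle = 69 degrees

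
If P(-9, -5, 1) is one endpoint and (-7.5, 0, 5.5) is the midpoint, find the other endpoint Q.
Q = (2×(-7.5) - (-9), 2×0 - (-5), 2×5.5 - 1) = (-6, 5, 10)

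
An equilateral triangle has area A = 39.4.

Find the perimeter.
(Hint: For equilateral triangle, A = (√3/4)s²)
A = (√3/4)s²  →  s² = 4A/√3 = 4·39.4/√3 = 90.9904
s = 9.53889
Perimeter = 3s = 28.62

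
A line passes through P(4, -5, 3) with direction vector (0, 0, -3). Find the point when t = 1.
P(1) = (4 + 0(1), -5 + 0(1), 3 + (-3)(1)) = (4, -5, 0)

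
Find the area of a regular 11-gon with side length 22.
For a regular 11-gon with side length s = 22:
Apothem a = s / (2*tan(pi/11)) = 22 / (2*tan(pi/11)) ≈ 37.4626
Perimeter P = 11 * 22 = 242
Area = (1/2) * P * a = (1/2) * 242 * 37.4626 = 4532.97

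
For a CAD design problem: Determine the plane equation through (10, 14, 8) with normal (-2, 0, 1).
d = n·P = (-2)(10) + (0)(14) + (1)(8) = -12
Plane: -2x + z = -12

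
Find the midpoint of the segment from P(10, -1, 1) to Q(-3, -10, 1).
Midpoint = ((10-3)/2, (-1-10)/2, (1+1)/2) = (3.5, -5.5, 1)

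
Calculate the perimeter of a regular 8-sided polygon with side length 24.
Perimeter = number of sides * side length
Perimeter = 8 * 24
Perimeter = 192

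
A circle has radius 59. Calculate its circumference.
Circumference = 2 * pi * r
Circumference = 2 * pi * 59
Circumference = 370.71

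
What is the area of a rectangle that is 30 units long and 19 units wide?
Area = length * width
Area = 30 * 19
Area = 570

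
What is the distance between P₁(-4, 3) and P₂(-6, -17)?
Using the distance formula: d = sqrt((x₂-x₁)² + (y₂-y₁)²)
dx = (-6) - (-4) = -2
dy = (-17) - 3 = -20
d = sqrt((-2)² + (-20)²) = sqrt(4 + 400) = sqrt(404) = 20.10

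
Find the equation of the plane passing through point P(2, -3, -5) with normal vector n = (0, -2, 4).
d = n·P = (0)(2) + (-2)(-3) + (4)(-5) = -14
Plane: -2y + 4z = -14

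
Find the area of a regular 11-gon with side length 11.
For a regular 11-gon with side length s = 11:
Apothem a = s / (2*tan(pi/11)) = 11 / (2*tan(pi/11)) ≈ 18.7313
Perimeter P = 11 * 11 = 121
Area = (1/2) * P * a = (1/2) * 121 * 18.7313 = 1133.24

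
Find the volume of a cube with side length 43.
Volume = s³
Volume = 43³
Volume = 79507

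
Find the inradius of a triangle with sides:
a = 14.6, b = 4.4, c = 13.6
s = (a+b+c)/2 = (14.6+4.4+13.6)/2 = 16.3
Area = √(s(s-a)(s-b)(s-c)) = √(16.3·1.7·11.9·2.7) = 29.8383
r = Area/s = 29.8383/16.3 = 1.831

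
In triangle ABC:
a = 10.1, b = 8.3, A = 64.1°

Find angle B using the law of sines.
sin(B)/b = sin(A)/a
sin(B) = b·sin(A)/a = 8.3·sin(64.1°)/10.1 = 0.739241
B = arcsin(0.739241) = 47.67°  (b ≤ a, so B ≤ A and the acute solution is unique)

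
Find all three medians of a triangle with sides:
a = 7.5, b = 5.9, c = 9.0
Using m_x = ½√(2y² + 2z² - x²):
m_a = ½√(2·5.9² + 2·9.0² - 7.5²) = ½√175.37 = 6.621
m_b = ½√(2·7.5² + 2·9.0² - 5.9²) = ½√239.69 = 7.741
m_c = ½√(2·7.5² + 2·5.9² - 9.0²) = ½√101.12 = 5.028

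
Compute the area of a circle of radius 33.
Area = pi * r²
Area = pi * 33²
Area = pi * 1089
Area = 3421.19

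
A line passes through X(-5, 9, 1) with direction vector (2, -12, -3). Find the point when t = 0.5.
P(0.5) = (-5 + 2(0.5), 9 + (-12)(0.5), 1 + (-3)(0.5)) = (-4, 3, -0.5)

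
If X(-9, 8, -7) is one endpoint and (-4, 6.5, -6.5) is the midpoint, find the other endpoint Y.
Y = (2×(-4) - (-9), 2×6.5 - 8, 2×(-6.5) - (-7)) = (1, 5, -6)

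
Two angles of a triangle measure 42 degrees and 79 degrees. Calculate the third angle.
Sum of angles in a triangle = 180 degrees
Third angle = 180 - 42 - 79
Third angle = 59 degrees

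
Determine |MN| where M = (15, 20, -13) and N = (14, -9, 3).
d = √[(-1)² + (-29)² + (16)²] = √1098 = 33.14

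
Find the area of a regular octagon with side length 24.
For a regular 8-gon with side length s = 24:
Apothem a = s / (2*tan(pi/8)) = 24 / (2*tan(pi/8)) ≈ 28.97056
Perimeter P = 8 * 24 = 192
Area = (1/2) * P * a = (1/2) * 192 * 28.97056 = 2781.17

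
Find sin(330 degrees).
sin(330 degrees) = -0.5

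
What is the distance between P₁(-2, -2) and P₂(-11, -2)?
Using the distance formula: d = sqrt((x₂-x₁)² + (y₂-y₁)²)
dx = (-11) - (-2) = -9
dy = (-2) - (-2) = 0
d = sqrt((-9)² + 0²) = sqrt(81 + 0) = sqrt(81) = 9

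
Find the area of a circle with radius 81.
Area = pi * r²
Area = pi * 81²
Area = pi * 6561
Area = 20611.99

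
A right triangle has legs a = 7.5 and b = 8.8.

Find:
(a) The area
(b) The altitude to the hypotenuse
(a) Area = ½ab = ½·7.5·8.8 = 33
(b) Hypotenuse c = √(7.5² + 8.8²) = √133.69 = 11.5624
    Area = ½·c·h_c  →  h_c = 2·Area/c = 2·33/11.5624 = 5.708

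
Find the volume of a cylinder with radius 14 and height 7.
Volume = pi * r² * h
Volume = pi * 14² * 7
Volume = pi * 196 * 7
Volume = pi * 1372
Volume = 4310.27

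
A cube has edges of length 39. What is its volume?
Volume = s³
Volume = 39³
Volume = 59319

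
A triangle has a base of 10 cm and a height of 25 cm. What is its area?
Area = (1/2) * base * height
Area = (1/2) * 10 * 25
Area = 125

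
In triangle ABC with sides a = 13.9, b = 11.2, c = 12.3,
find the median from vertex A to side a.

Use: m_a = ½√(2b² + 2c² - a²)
m_a = ½√(2·11.2² + 2·12.3² - 13.9²)
m_a = ½√(250.88 + 302.58 - 193.21) = ½√360.25 = 9.49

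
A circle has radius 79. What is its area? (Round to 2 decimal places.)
Area = pi * r²
Area = pi * 79²
Area = pi * 6241
Area = 19606.68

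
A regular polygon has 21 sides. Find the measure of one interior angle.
Interior angle of a regular n-gon = (n-2)*180/n
Interior angle = (21-2)*180/21
Interior angle = 19*180/21
Interior angle = 3420/21
Interior angle = 162.86 degrees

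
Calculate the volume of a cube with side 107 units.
Volume = s³
Volume = 107³
Volume = 1225043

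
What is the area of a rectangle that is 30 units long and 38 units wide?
Area = length * width
Area = 30 * 38
Area = 1140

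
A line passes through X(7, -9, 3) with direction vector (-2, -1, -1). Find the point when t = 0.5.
P(0.5) = (7 + (-2)(0.5), -9 + (-1)(0.5), 3 + (-1)(0.5)) = (6, -9.5, 2.5)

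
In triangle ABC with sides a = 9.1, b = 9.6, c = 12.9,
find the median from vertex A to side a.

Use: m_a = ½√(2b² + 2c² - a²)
m_a = ½√(2·9.6² + 2·12.9² - 9.1²)
m_a = ½√(184.32 + 332.82 - 82.81) = ½√434.33 = 10.42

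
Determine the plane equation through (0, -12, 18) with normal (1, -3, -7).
d = n·P = (1)(0) + (-3)(-12) + (-7)(18) = -90
Plane: x - 3y - 7z = -90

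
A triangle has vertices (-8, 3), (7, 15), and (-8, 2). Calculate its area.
Using the coordinate formula: Area = (1/2)|x₁(y₂-y₃) + x₂(y₃-y₁) + x₃(y₁-y₂)|
Area = (1/2)|(-8)(15-2) + 7(2-3) + (-8)(3-15)|
Area = (1/2)|(-8)*13 + 7*(-1) + (-8)*(-12)|
Area = (1/2)|(-104) + (-7) + 96|
Area = (1/2)*15 = 7.50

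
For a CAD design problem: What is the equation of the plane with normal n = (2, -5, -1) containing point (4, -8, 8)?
d = n·P = (2)(4) + (-5)(-8) + (-1)(8) = 40
Plane: 2x - 5y - z = 40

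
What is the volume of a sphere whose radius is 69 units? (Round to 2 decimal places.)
Volume = (4/3) * pi * r³
Volume = (4/3) * pi * 69³
Volume = (4/3) * pi * 328509
Volume = 1376055.28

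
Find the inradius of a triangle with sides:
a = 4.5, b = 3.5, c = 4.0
s = (a+b+c)/2 = (4.5+3.5+4.0)/2 = 6
Area = √(s(s-a)(s-b)(s-c)) = √(6·1.5·2.5·2) = 6.7082
r = Area/s = 6.7082/6 = 1.118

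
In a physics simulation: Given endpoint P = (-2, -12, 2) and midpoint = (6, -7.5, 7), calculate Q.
Q = (2×6 - (-2), 2×(-7.5) - (-12), 2×7 - 2) = (14, -3, 12)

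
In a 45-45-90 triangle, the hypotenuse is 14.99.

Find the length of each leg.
In a 45-45-90 triangle, hypotenuse = leg·√2  →  leg = hypotenuse/√2
leg = 14.99/√2 = 10.6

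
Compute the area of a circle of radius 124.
Area = pi * r²
Area = pi * 124²
Area = pi * 15376
Area = 48305.13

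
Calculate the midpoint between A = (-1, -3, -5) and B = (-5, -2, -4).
Midpoint = ((-1-5)/2, (-3-2)/2, (-5-4)/2) = (-3, -2.5, -4.5)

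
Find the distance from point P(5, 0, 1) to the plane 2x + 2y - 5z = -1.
d = |2(5) + 2(0) + (-5)(1) - (-1)| / √(2² + 2² + (-5)²) = 6/√33 = 1.044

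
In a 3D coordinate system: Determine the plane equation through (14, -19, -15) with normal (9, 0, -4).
d = n·P = (9)(14) + (0)(-19) + (-4)(-15) = 186
Plane: 9x - 4z = 186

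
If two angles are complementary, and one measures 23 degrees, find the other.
Complementary angles sum to 90 degrees.
Other angle = 90 - 23
Other angle = 67 degrees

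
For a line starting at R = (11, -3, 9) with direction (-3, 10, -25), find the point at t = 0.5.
P(0.5) = (11 + (-3)(0.5), -3 + 10(0.5), 9 + (-25)(0.5)) = (9.5, 2, -3.5)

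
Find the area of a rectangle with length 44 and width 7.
Area = length * width
Area = 44 * 7
Area = 308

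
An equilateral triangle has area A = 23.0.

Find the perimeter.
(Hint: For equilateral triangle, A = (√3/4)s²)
A = (√3/4)s²  →  s² = 4A/√3 = 4·23.0/√3 = 53.1162
s = 7.28809
Perimeter = 3s = 21.86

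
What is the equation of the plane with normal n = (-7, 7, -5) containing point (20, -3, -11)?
d = n·P = (-7)(20) + (7)(-3) + (-5)(-11) = -106
Plane: -7x + 7y - 5z = -106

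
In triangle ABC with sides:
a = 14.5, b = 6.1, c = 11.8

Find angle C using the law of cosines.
cos(C) = (a² + b² - c²)/(2ab)
cos(C) = (14.5² + 6.1² - 11.8²)/(2·14.5·6.1) = 108.22/176.9 = 0.611758
C = arccos(0.611758) = 52.28°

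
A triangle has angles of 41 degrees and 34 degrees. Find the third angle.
Sum of angles in a triangle = 180 degrees
Third angle = 180 - 41 - 34
Third angle = 105 degrees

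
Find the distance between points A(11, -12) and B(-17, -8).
Using the distance formula: d = sqrt((x₂-x₁)² + (y₂-y₁)²)
dx = (-17) - 11 = -28
dy = (-8) - (-12) = 4
d = sqrt((-28)² + 4²) = sqrt(784 + 16) = sqrt(800) = 28.28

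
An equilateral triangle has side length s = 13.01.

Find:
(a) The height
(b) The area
(a) Height h = s·√3/2 = 13.01·√3/2 = 11.27
(b) Area = (√3/4)·s² = (√3/4)·13.01² = (√3/4)·169.26 = 73.29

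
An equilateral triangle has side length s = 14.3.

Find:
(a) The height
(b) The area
(a) Height h = s·√3/2 = 14.3·√3/2 = 12.38
(b) Area = (√3/4)·s² = (√3/4)·14.3² = (√3/4)·204.49 = 88.55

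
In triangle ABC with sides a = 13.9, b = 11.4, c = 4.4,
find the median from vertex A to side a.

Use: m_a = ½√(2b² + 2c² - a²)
m_a = ½√(2·11.4² + 2·4.4² - 13.9²)
m_a = ½√(259.92 + 38.72 - 193.21) = ½√105.43 = 5.134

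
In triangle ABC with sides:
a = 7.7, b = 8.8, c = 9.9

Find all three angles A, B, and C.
By the law of cosines:
cos(A) = (b² + c² - a²)/(2bc) = 0.666667  →  A = 48.19°
cos(B) = (a² + c² - b²)/(2ac) = 0.523810  →  B = 58.41°
cos(C) = (a² + b² - c²)/(2ab) = 0.285714  →  C = 73.4°
Check: A + B + C = 180.0° ✓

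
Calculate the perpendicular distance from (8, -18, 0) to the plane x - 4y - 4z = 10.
d = |1(8) + (-4)(-18) + (-4)(0) - (10)| / √(1² + (-4)² + (-4)²) = 70/√33 = 12.19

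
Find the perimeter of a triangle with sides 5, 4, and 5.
Perimeter = sum of all sides
Perimeter = 5 + 4 + 5
Perimeter = 14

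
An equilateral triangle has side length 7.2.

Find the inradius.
For an equilateral triangle, r = s/(2√3) where s is the side.
r = 7.2/(2√3) = 7.2/3.464102 = 2.078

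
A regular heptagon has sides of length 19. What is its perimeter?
Perimeter = number of sides * side length
Perimeter = 7 * 19
Perimeter = 133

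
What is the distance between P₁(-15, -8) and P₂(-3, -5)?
Using the distance formula: d = sqrt((x₂-x₁)² + (y₂-y₁)²)
dx = (-3) - (-15) = 12
dy = (-5) - (-8) = 3
d = sqrt(12² + 3²) = sqrt(144 + 9) = sqrt(153) = 12.37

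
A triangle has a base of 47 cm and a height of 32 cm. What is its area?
Area = (1/2) * base * height
Area = (1/2) * 47 * 32
Area = 752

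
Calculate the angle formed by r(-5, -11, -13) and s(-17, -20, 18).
r·s = 71, |r|² = 315, |s|² = 1013
cos θ = 71/√319095 ≈ 0.1257
θ ≈ 82.78°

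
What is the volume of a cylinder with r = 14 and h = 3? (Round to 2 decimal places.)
Volume = pi * r² * h
Volume = pi * 14² * 3
Volume = pi * 196 * 3
Volume = pi * 588
Volume = 1847.26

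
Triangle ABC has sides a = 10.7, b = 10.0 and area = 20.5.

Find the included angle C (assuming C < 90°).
Area = ½ab·sin(C)  →  sin(C) = 2·Area/(ab)
sin(C) = 2·20.5/(10.7·10.0) = 0.383178
C = arcsin(0.383178) = 22.53°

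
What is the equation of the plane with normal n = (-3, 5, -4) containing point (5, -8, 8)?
d = n·P = (-3)(5) + (5)(-8) + (-4)(8) = -87
Plane: -3x + 5y - 4z = -87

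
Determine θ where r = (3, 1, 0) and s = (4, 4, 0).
r·s = 16, |r|² = 10, |s|² = 32
cos θ = 16/√320 ≈ 0.8944
θ ≈ 26.57°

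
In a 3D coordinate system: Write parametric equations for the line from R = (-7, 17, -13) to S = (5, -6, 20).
Direction vector d = S - R = (12, -23, 33)
x = -7 + 12t, y = 17 - 23t, z = -13 + 33t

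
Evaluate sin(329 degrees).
sin(329 degrees) = -0.515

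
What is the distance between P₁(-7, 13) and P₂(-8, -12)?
Using the distance formula: d = sqrt((x₂-x₁)² + (y₂-y₁)²)
dx = (-8) - (-7) = -1
dy = (-12) - 13 = -25
d = sqrt((-1)² + (-25)²) = sqrt(1 + 625) = sqrt(626) = 25.02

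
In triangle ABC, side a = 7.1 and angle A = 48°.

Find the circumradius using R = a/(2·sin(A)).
R = a/(2·sin(A)) = 7.1/(2·sin(48°))
R = 7.1/(2·0.743145) = 7.1/1.486290 = 4.777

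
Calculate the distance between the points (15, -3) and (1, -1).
Using the distance formula: d = sqrt((x₂-x₁)² + (y₂-y₁)²)
dx = 1 - 15 = -14
dy = (-1) - (-3) = 2
d = sqrt((-14)² + 2²) = sqrt(196 + 4) = sqrt(200) = 14.14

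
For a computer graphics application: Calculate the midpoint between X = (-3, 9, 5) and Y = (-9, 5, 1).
Midpoint = ((-3-9)/2, (9+5)/2, (5+1)/2) = (-6, 7, 3)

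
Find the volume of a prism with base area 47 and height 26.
Volume = base area * height
Volume = 47 * 26
Volume = 1222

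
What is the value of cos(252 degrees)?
cos(252 degrees) = -0.309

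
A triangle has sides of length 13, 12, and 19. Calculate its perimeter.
Perimeter = sum of all sides
Perimeter = 13 + 12 + 19
Perimeter = 44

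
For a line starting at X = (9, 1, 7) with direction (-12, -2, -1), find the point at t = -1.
P(-1) = (9 + (-12)(-1), 1 + (-2)(-1), 7 + (-1)(-1)) = (21, 3, 8)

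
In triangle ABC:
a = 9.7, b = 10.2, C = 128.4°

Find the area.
Using A = ½ab·sin(C):
A = ½·9.7·10.2·sin(128.4°) = ½·98.94·0.783693 = 38.77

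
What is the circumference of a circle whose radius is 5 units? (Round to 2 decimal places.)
Circumference = 2 * pi * r
Circumference = 2 * pi * 5
Circumference = 31.42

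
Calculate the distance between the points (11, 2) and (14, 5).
Using the distance formula: d = sqrt((x₂-x₁)² + (y₂-y₁)²)
dx = 14 - 11 = 3
dy = 5 - 2 = 3
d = sqrt(3² + 3²) = sqrt(9 + 9) = sqrt(18) = 4.24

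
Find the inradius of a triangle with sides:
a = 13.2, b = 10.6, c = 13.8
s = (a+b+c)/2 = (13.2+10.6+13.8)/2 = 18.8
Area = √(s(s-a)(s-b)(s-c)) = √(18.8·5.6·8.2·5) = 65.6999
r = Area/s = 65.6999/18.8 = 3.495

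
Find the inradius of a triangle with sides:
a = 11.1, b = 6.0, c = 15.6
s = (a+b+c)/2 = (11.1+6.0+15.6)/2 = 16.35
Area = √(s(s-a)(s-b)(s-c)) = √(16.35·5.25·10.35·0.75) = 25.8131
r = Area/s = 25.8131/16.35 = 1.579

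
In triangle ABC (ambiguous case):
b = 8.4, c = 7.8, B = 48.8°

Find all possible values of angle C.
sin(C)/c = sin(B)/b  →  sin(C) = c·sin(B)/b = 7.8·sin(48.8°)/8.4 = 0.698671
C₁ = arcsin(0.698671) = 44.32°,  C₂ = 180° - C₁ = 135.68°
Check C₂: A = 180° - 48.8° - 135.68° = -4.48° ≤ 0, rejected
C = 44.32° (one solution)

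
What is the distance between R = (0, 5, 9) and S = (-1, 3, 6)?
d = √[(-1)² + (-2)² + (-3)²] = √14 = 3.742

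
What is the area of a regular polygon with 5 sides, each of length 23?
For a regular 5-gon with side length s = 23:
Apothem a = s / (2*tan(pi/5)) = 23 / (2*tan(pi/5)) ≈ 15.8284
Perimeter P = 5 * 23 = 115
Area = (1/2) * P * a = (1/2) * 115 * 15.8284 = 910.13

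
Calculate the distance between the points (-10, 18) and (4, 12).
Using the distance formula: d = sqrt((x₂-x₁)² + (y₂-y₁)²)
dx = 4 - (-10) = 14
dy = 12 - 18 = -6
d = sqrt(14² + (-6)²) = sqrt(196 + 36) = sqrt(232) = 15.23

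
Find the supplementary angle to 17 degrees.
Supplementary angles sum to 180 degrees.
Other angle = 180 - 17
Other angle = 163 degrees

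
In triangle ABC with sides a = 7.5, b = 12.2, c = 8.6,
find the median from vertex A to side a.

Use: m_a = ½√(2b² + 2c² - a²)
m_a = ½√(2·12.2² + 2·8.6² - 7.5²)
m_a = ½√(297.68 + 147.92 - 56.25) = ½√389.35 = 9.866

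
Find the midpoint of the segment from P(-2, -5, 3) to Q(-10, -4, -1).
Midpoint = ((-2-10)/2, (-5-4)/2, (3-1)/2) = (-6, -4.5, 1)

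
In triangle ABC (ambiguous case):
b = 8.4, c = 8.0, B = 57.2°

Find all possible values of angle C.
sin(C)/c = sin(B)/b  →  sin(C) = c·sin(B)/b = 8.0·sin(57.2°)/8.4 = 0.800540
C₁ = arcsin(0.800540) = 53.18°,  C₂ = 180° - C₁ = 126.82°
Check C₂: A = 180° - 57.2° - 126.82° = -4.02° ≤ 0, rejected
C = 53.18° (one solution)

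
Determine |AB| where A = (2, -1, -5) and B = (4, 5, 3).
d = √[(2)² + (6)² + (8)²] = √104 = 10.2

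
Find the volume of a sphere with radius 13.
Volume = (4/3) * pi * r³
Volume = (4/3) * pi * 13³
Volume = (4/3) * pi * 2197
Volume = 9202.77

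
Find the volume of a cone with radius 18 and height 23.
Volume = (1/3) * pi * r² * h
Volume = (1/3) * pi * 18² * 23
Volume = (1/3) * pi * 324 * 23
Volume = (1/3) * pi * 7452
Volume = 7803.72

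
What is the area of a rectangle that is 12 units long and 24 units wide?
Area = length * width
Area = 12 * 24
Area = 288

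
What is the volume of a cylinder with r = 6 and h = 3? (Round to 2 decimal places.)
Volume = pi * r² * h
Volume = pi * 6² * 3
Volume = pi * 36 * 3
Volume = pi * 108
Volume = 339.29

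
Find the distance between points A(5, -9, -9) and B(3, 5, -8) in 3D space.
d = √[(-2)² + (14)² + (1)²] = √201 = 14.18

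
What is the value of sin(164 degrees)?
sin(164 degrees) = 0.2756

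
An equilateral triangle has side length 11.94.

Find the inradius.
For an equilateral triangle, r = s/(2√3) where s is the side.
r = 11.94/(2√3) = 11.94/3.464102 = 3.447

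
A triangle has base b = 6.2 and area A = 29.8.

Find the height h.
A = ½bh  →  h = 2A/b
h = 2·29.8/6.2 = 9.613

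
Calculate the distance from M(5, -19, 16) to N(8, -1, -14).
d = √[(3)² + (18)² + (-30)²] = √1233 = 35.11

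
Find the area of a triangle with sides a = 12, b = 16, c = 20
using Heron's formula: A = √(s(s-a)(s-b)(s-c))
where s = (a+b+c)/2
s = (12+16+20)/2 = 24
A = √(24·12·8·4) = √9216 = 96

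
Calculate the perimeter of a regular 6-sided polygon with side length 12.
Perimeter = number of sides * side length
Perimeter = 6 * 12
Perimeter = 72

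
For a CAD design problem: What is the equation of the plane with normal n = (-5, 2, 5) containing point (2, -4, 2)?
d = n·P = (-5)(2) + (2)(-4) + (5)(2) = -8
Plane: -5x + 2y + 5z = -8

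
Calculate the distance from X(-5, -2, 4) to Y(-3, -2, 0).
d = √[(2)² + (0)² + (-4)²] = √20 = 4.472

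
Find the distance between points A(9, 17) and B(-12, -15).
Using the distance formula: d = sqrt((x₂-x₁)² + (y₂-y₁)²)
dx = (-12) - 9 = -21
dy = (-15) - 17 = -32
d = sqrt((-21)² + (-32)²) = sqrt(441 + 1024) = sqrt(1465) = 38.28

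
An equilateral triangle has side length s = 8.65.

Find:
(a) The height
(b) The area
(a) Height h = s·√3/2 = 8.65·√3/2 = 7.491
(b) Area = (√3/4)·s² = (√3/4)·8.65² = (√3/4)·74.8225 = 32.4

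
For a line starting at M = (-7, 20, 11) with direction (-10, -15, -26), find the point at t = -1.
P(-1) = (-7 + (-10)(-1), 20 + (-15)(-1), 11 + (-26)(-1)) = (3, 35, 37)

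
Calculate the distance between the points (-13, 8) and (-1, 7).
Using the distance formula: d = sqrt((x₂-x₁)² + (y₂-y₁)²)
dx = (-1) - (-13) = 12
dy = 7 - 8 = -1
d = sqrt(12² + (-1)²) = sqrt(144 + 1) = sqrt(145) = 12.04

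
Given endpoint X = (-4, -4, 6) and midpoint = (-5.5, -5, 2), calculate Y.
Y = (2×(-5.5) - (-4), 2×(-5) - (-4), 2×2 - 6) = (-7, -6, -2)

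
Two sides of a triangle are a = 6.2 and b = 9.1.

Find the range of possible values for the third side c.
By the triangle inequality: |a - b| < c < a + b
|6.2 - 9.1| < c < 6.2 + 9.1
2.9 < c < 15.3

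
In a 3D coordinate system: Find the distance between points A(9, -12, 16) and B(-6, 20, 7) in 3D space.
d = √[(-15)² + (32)² + (-9)²] = √1330 = 36.47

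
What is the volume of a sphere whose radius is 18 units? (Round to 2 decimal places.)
Volume = (4/3) * pi * r³
Volume = (4/3) * pi * 18³
Volume = (4/3) * pi * 5832
Volume = 24429.02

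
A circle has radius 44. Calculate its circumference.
Circumference = 2 * pi * r
Circumference = 2 * pi * 44
Circumference = 276.46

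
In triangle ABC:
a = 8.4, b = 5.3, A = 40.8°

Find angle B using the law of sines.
sin(B)/b = sin(A)/a
sin(B) = b·sin(A)/a = 5.3·sin(40.8°)/8.4 = 0.412277
B = arcsin(0.412277) = 24.35°  (b ≤ a, so B ≤ A and the acute solution is unique)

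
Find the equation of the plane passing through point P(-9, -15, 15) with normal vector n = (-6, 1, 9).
d = n·P = (-6)(-9) + (1)(-15) + (9)(15) = 174
Plane: -6x + y + 9z = 174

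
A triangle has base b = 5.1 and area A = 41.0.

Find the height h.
A = ½bh  →  h = 2A/b
h = 2·41.0/5.1 = 16.08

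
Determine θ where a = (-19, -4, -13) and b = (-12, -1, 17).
a·b = 11, |a|² = 546, |b|² = 434
cos θ = 11/√236964 ≈ 0.0226
θ ≈ 88.71°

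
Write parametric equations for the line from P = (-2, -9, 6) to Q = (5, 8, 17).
Direction vector d = Q - P = (7, 17, 11)
x = -2 + 7t, y = -9 + 17t, z = 6 + 11t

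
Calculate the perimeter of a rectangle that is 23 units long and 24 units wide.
Perimeter = 2 * (length + width)
Perimeter = 2 * (23 + 24)
Perimeter = 2 * 47
Perimeter = 94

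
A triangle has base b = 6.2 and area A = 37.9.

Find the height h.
A = ½bh  →  h = 2A/b
h = 2·37.9/6.2 = 12.23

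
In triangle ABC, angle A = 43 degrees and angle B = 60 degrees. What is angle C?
Sum of angles in a triangle = 180 degrees
Third angle = 180 - 43 - 60
Third angle = 77 degrees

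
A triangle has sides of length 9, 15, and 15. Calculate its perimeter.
Perimeter = sum of all sides
Perimeter = 9 + 15 + 15
Perimeter = 39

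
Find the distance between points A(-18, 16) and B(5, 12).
Using the distance formula: d = sqrt((x₂-x₁)² + (y₂-y₁)²)
dx = 5 - (-18) = 23
dy = 12 - 16 = -4
d = sqrt(23² + (-4)²) = sqrt(529 + 16) = sqrt(545) = 23.35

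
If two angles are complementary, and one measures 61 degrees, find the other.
Complementary angles sum to 90 degrees.
Other angle = 90 - 61
Other angle = 29 degrees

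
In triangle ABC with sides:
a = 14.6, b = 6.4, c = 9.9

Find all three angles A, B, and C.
By the law of cosines:
cos(A) = (b² + c² - a²)/(2bc) = -0.585464  →  A = 125.8°
cos(B) = (a² + c² - b²)/(2ac) = 0.934724  →  B = 20.82°
cos(C) = (a² + b² - c²)/(2ab) = 0.835349  →  C = 33.35°
Check: A + B + C = 180.0° ✓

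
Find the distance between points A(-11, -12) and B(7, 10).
Using the distance formula: d = sqrt((x₂-x₁)² + (y₂-y₁)²)
dx = 7 - (-11) = 18
dy = 10 - (-12) = 22
d = sqrt(18² + 22²) = sqrt(324 + 484) = sqrt(808) = 28.43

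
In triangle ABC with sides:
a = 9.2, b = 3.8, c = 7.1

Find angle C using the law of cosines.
cos(C) = (a² + b² - c²)/(2ab)
cos(C) = (9.2² + 3.8² - 7.1²)/(2·9.2·3.8) = 48.67/69.92 = 0.696081
C = arccos(0.696081) = 45.89°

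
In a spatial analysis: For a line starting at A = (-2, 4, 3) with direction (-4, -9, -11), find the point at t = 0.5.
P(0.5) = (-2 + (-4)(0.5), 4 + (-9)(0.5), 3 + (-11)(0.5)) = (-4, -0.5, -2.5)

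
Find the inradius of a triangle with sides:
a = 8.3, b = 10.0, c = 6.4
s = (a+b+c)/2 = (8.3+10.0+6.4)/2 = 12.35
Area = √(s(s-a)(s-b)(s-c)) = √(12.35·4.05·2.35·5.95) = 26.4456
r = Area/s = 26.4456/12.35 = 2.141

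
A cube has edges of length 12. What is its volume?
Volume = s³
Volume = 12³
Volume = 1728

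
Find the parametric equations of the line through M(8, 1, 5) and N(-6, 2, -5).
Direction vector d = N - M = (-14, 1, -10)
x = 8 - 14t, y = 1 + t, z = 5 - 10t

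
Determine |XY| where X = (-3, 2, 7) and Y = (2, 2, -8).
d = √[(5)² + (0)² + (-15)²] = √250 = 15.81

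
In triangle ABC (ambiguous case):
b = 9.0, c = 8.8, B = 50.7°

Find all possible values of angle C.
sin(C)/c = sin(B)/b  →  sin(C) = c·sin(B)/b = 8.8·sin(50.7°)/9.0 = 0.756644
C₁ = arcsin(0.756644) = 49.17°,  C₂ = 180° - C₁ = 130.83°
Check C₂: A = 180° - 50.7° - 130.83° = -1.53° ≤ 0, rejected
C = 49.17° (one solution)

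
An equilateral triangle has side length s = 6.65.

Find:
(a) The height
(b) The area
(a) Height h = s·√3/2 = 6.65·√3/2 = 5.759
(b) Area = (√3/4)·s² = (√3/4)·6.65² = (√3/4)·44.2225 = 19.15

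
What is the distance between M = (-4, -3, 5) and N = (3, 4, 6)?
d = √[(7)² + (7)² + (1)²] = √99 = 9.95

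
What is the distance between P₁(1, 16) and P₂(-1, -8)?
Using the distance formula: d = sqrt((x₂-x₁)² + (y₂-y₁)²)
dx = (-1) - 1 = -2
dy = (-8) - 16 = -24
d = sqrt((-2)² + (-24)²) = sqrt(4 + 576) = sqrt(580) = 24.08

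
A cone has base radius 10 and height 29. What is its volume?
Volume = (1/3) * pi * r² * h
Volume = (1/3) * pi * 10² * 29
Volume = (1/3) * pi * 100 * 29
Volume = (1/3) * pi * 2900
Volume = 3036.87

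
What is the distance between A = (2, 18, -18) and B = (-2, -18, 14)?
d = √[(-4)² + (-36)² + (32)²] = √2336 = 48.33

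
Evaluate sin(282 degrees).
sin(282 degrees) = -0.9781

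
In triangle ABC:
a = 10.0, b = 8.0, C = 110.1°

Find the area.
Using A = ½ab·sin(C):
A = ½·10.0·8.0·sin(110.1°) = ½·80·0.939094 = 37.56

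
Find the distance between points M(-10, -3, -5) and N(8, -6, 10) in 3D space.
d = √[(18)² + (-3)² + (15)²] = √558 = 23.62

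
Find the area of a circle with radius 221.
Area = pi * r²
Area = pi * 221²
Area = pi * 48841
Area = 153438.53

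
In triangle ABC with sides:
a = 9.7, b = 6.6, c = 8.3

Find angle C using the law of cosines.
cos(C) = (a² + b² - c²)/(2ab)
cos(C) = (9.7² + 6.6² - 8.3²)/(2·9.7·6.6) = 68.76/128.04 = 0.537020
C = arccos(0.537020) = 57.52°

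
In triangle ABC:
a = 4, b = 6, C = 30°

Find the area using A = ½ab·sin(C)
A = ½·4·6·sin(30°) = ½·24·0.500000 = 6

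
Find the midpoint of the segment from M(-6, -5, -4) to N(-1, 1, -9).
Midpoint = ((-6-1)/2, (-5+1)/2, (-4-9)/2) = (-3.5, -2, -6.5)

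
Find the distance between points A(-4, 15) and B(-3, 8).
Using the distance formula: d = sqrt((x₂-x₁)² + (y₂-y₁)²)
dx = (-3) - (-4) = 1
dy = 8 - 15 = -7
d = sqrt(1² + (-7)²) = sqrt(1 + 49) = sqrt(50) = 7.07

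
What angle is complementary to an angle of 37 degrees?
Complementary angles sum to 90 degrees.
Other angle = 90 - 37
Other angle = 53 degrees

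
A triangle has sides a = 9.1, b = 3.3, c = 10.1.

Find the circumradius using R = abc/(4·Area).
s = (a+b+c)/2 = 11.25
Area = √(s(s-a)(s-b)(s-c)) = √(11.25·2.15·7.95·1.15) = 14.8706
R = abc/(4·Area) = (9.1·3.3·10.1)/(4·14.8706) = 303.303/59.4824 = 5.099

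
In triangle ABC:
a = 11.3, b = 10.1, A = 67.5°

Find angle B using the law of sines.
sin(B)/b = sin(A)/a
sin(B) = b·sin(A)/a = 10.1·sin(67.5°)/11.3 = 0.825768
B = arcsin(0.825768) = 55.67°  (b ≤ a, so B ≤ A and the acute solution is unique)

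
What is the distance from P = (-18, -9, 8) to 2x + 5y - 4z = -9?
d = |2(-18) + 5(-9) + (-4)(8) - (-9)| / √(2² + 5² + (-4)²) = 104/√45 = 15.5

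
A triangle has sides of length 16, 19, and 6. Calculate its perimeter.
Perimeter = sum of all sides
Perimeter = 16 + 19 + 6
Perimeter = 41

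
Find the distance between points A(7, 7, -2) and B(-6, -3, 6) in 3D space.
d = √[(-13)² + (-10)² + (8)²] = √333 = 18.25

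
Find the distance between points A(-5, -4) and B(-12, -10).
Using the distance formula: d = sqrt((x₂-x₁)² + (y₂-y₁)²)
dx = (-12) - (-5) = -7
dy = (-10) - (-4) = -6
d = sqrt((-7)² + (-6)²) = sqrt(49 + 36) = sqrt(85) = 9.22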